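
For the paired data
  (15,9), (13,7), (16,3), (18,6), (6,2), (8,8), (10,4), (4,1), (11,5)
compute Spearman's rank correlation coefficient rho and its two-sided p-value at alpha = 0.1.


Step 1: Rank x and y separately (midranks; no ties here).
rank(x): 15->7, 13->6, 16->8, 18->9, 6->2, 8->3, 10->4, 4->1, 11->5
rank(y): 9->9, 7->7, 3->3, 6->6, 2->2, 8->8, 4->4, 1->1, 5->5
Step 2: d_i = R_x(i) - R_y(i); compute d_i^2.
  (7-9)^2=4, (6-7)^2=1, (8-3)^2=25, (9-6)^2=9, (2-2)^2=0, (3-8)^2=25, (4-4)^2=0, (1-1)^2=0, (5-5)^2=0
sum(d^2) = 64.
Step 3: rho = 1 - 6*64 / (9*(9^2 - 1)) = 1 - 384/720 = 0.466667.
Step 4: Under H0, t = rho * sqrt((n-2)/(1-rho^2)) = 1.3960 ~ t(7).
Step 5: Two-sided p-value from the t-distribution with 7 df = 0.205386.
Step 6: alpha = 0.1. fail to reject H0.

rho = 0.4667, p = 0.205386, fail to reject H0 at alpha = 0.1.


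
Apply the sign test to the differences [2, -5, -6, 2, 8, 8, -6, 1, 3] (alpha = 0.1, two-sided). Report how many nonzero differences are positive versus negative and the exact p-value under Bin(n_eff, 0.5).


Step 1: Discard zero differences. Original n = 9; n_eff = number of nonzero differences = 9.
Nonzero differences (with sign): +2, -5, -6, +2, +8, +8, -6, +1, +3
Step 2: Count signs: positive = 6, negative = 3.
Step 3: Under H0: P(positive) = 0.5, so the number of positives S ~ Bin(9, 0.5).
Step 4: Two-sided exact p-value = sum of Bin(9,0.5) probabilities at or below the observed probability = 0.507812.
Step 5: alpha = 0.1. fail to reject H0.

n_eff = 9, pos = 6, neg = 3, p = 0.507812, fail to reject H0.


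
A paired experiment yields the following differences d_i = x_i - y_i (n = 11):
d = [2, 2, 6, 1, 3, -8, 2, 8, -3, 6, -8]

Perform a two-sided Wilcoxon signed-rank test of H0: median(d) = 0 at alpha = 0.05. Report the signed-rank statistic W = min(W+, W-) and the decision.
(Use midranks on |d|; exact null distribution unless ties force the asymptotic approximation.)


Step 1: Drop any zero differences (none here) and take |d_i|.
|d| = [2, 2, 6, 1, 3, 8, 2, 8, 3, 6, 8]
Step 2: Midrank |d_i| (ties get averaged ranks).
ranks: |2|->3, |2|->3, |6|->7.5, |1|->1, |3|->5.5, |8|->10, |2|->3, |8|->10, |3|->5.5, |6|->7.5, |8|->10
Step 3: Attach original signs; sum ranks with positive sign and with negative sign.
W+ = 3 + 3 + 7.5 + 1 + 5.5 + 3 + 10 + 7.5 = 40.5
W- = 10 + 5.5 + 10 = 25.5
(Check: W+ + W- = 66 should equal n(n+1)/2 = 66.)
Step 4: Test statistic W = min(W+, W-) = 25.5.
Step 5: Ties in |d|, so use the tie-corrected normal approximation.
        E[W] = n(n+1)/4 = 11*12/4 = 33.
        Tie groups: |d|=2 (t=3), |d|=3 (t=2), |d|=6 (t=2), |d|=8 (t=3); sum(t^3 - t) = 60.
        Var[W] = n(n+1)(2n+1)/24 - sum(t^3-t)/48 = 3036/24 - 60/48 = 125.25.
        z = (W - E[W]) / sqrt(Var[W]) = (25.5 - 33) / 11.1915 = -0.6702.
        Two-sided p = 2*Phi(z) = 0.502762.
Step 6: alpha = 0.05. fail to reject H0.

W+ = 40.5, W- = 25.5, W = min = 25.5, p = 0.502762, fail to reject H0.


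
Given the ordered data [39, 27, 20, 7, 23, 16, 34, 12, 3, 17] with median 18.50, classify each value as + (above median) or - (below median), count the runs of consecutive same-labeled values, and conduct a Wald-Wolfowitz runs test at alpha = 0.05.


Step 1: Compute median = 18.50; label A = above, B = below.
Labels in order: AAABABABBB  (n_A = 5, n_B = 5)
Step 2: Count runs R = 6.
Step 3: Under H0 (random ordering), E[R] = 2*n_A*n_B/(n_A+n_B) + 1 = 2*5*5/10 + 1 = 6.0000.
        Var[R] = 2*n_A*n_B*(2*n_A*n_B - n_A - n_B) / ((n_A+n_B)^2 * (n_A+n_B-1)) = 2000/900 = 2.2222.
        SD[R] = 1.4907.
Step 4: R = E[R], so z = 0 with no continuity correction.
Step 5: Two-sided p-value via normal approximation = 2*(1 - Phi(|z|)) = 1.000000.
Step 6: alpha = 0.05. fail to reject H0.

R = 6, z = 0.0000, p = 1.000000, fail to reject H0.


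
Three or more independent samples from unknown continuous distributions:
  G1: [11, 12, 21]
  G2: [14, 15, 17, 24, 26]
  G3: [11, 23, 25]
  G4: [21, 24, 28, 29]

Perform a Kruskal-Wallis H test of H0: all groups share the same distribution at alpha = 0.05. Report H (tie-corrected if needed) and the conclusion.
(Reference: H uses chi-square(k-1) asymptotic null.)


Step 1: Combine all N = 15 observations and assign midranks.
sorted (value, group, rank): (11,G1,1.5), (11,G3,1.5), (12,G1,3), (14,G2,4), (15,G2,5), (17,G2,6), (21,G1,7.5), (21,G4,7.5), (23,G3,9), (24,G2,10.5), (24,G4,10.5), (25,G3,12), (26,G2,13), (28,G4,14), (29,G4,15)
Step 2: Sum ranks within each group.
R_1 = 12 (n_1 = 3)
R_2 = 38.5 (n_2 = 5)
R_3 = 22.5 (n_3 = 3)
R_4 = 47 (n_4 = 4)
Step 3: H = 12/(N(N+1)) * sum(R_i^2/n_i) - 3(N+1)
     = 12/(15*16) * (12^2/3 + 38.5^2/5 + 22.5^2/3 + 47^2/4) - 3*16
     = 0.050000 * 1065.45 - 48
     = 5.272500.
Step 4: Ties present; correction factor C = 1 - 18/(15^3 - 15) = 0.994643. Corrected H = 5.272500 / 0.994643 = 5.300898.
Step 5: Under H0, H ~ chi^2(3); p-value = 0.151044.
Step 6: alpha = 0.05. fail to reject H0.

H = 5.3009, df = 3, p = 0.151044, fail to reject H0.


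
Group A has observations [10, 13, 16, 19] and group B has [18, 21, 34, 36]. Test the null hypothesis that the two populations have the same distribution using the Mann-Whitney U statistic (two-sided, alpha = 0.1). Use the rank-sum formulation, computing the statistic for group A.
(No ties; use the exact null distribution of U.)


Step 1: Combine and sort all 8 observations; assign midranks.
sorted (value, group): (10,X), (13,X), (16,X), (18,Y), (19,X), (21,Y), (34,Y), (36,Y)
ranks: 10->1, 13->2, 16->3, 18->4, 19->5, 21->6, 34->7, 36->8
Step 2: Rank sum for X: R1 = 1 + 2 + 3 + 5 = 11.
Step 3: U_X = R1 - n1(n1+1)/2 = 11 - 4*5/2 = 11 - 10 = 1.
       U_Y = n1*n2 - U_X = 16 - 1 = 15.
Step 4: No ties, so the exact null distribution of U (based on enumerating the C(8,4) = 70 equally likely rank assignments) gives the two-sided p-value.
Step 5: p-value = 0.057143; compare to alpha = 0.1. reject H0.

U_X = 1, p = 0.057143, reject H0 at alpha = 0.1.


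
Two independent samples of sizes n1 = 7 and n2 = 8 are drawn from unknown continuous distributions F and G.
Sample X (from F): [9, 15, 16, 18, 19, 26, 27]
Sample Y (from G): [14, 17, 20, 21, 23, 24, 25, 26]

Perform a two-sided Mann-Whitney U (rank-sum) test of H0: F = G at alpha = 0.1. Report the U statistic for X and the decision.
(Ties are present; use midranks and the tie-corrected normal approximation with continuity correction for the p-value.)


Step 1: Combine and sort all 15 observations; assign midranks.
sorted (value, group): (9,X), (14,Y), (15,X), (16,X), (17,Y), (18,X), (19,X), (20,Y), (21,Y), (23,Y), (24,Y), (25,Y), (26,X), (26,Y), (27,X)
ranks: 9->1, 14->2, 15->3, 16->4, 17->5, 18->6, 19->7, 20->8, 21->9, 23->10, 24->11, 25->12, 26->13.5, 26->13.5, 27->15
Step 2: Rank sum for X: R1 = 1 + 3 + 4 + 6 + 7 + 13.5 + 15 = 49.5.
Step 3: U_X = R1 - n1(n1+1)/2 = 49.5 - 7*8/2 = 49.5 - 28 = 21.5.
       U_Y = n1*n2 - U_X = 56 - 21.5 = 34.5.
Step 4: Ties are present, so use the tie-corrected normal approximation (with continuity correction) for the p-value.
Step 5: p-value = 0.487064; compare to alpha = 0.1. fail to reject H0.

U_X = 21.5, p = 0.487064, fail to reject H0 at alpha = 0.1.


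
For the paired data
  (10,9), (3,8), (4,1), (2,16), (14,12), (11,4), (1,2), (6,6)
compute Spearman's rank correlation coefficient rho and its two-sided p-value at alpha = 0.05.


Step 1: Rank x and y separately (midranks; no ties here).
rank(x): 10->6, 3->3, 4->4, 2->2, 14->8, 11->7, 1->1, 6->5
rank(y): 9->6, 8->5, 1->1, 16->8, 12->7, 4->3, 2->2, 6->4
Step 2: d_i = R_x(i) - R_y(i); compute d_i^2.
  (6-6)^2=0, (3-5)^2=4, (4-1)^2=9, (2-8)^2=36, (8-7)^2=1, (7-3)^2=16, (1-2)^2=1, (5-4)^2=1
sum(d^2) = 68.
Step 3: rho = 1 - 6*68 / (8*(8^2 - 1)) = 1 - 408/504 = 0.190476.
Step 4: Under H0, t = rho * sqrt((n-2)/(1-rho^2)) = 0.4753 ~ t(6).
Step 5: Two-sided p-value from the t-distribution with 6 df = 0.651401.
Step 6: alpha = 0.05. fail to reject H0.

rho = 0.1905, p = 0.651401, fail to reject H0 at alpha = 0.05.


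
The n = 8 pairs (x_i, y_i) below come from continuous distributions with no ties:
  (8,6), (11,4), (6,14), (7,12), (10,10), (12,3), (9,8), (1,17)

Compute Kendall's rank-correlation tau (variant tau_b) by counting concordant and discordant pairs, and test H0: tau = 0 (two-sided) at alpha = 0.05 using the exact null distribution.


Step 1: Enumerate the 28 unordered pairs (i,j) with i<j and classify each by sign(x_j-x_i) * sign(y_j-y_i).
  (1,2):dx=+3,dy=-2->D; (1,3):dx=-2,dy=+8->D; (1,4):dx=-1,dy=+6->D; (1,5):dx=+2,dy=+4->C
  (1,6):dx=+4,dy=-3->D; (1,7):dx=+1,dy=+2->C; (1,8):dx=-7,dy=+11->D; (2,3):dx=-5,dy=+10->D
  (2,4):dx=-4,dy=+8->D; (2,5):dx=-1,dy=+6->D; (2,6):dx=+1,dy=-1->D; (2,7):dx=-2,dy=+4->D
  (2,8):dx=-10,dy=+13->D; (3,4):dx=+1,dy=-2->D; (3,5):dx=+4,dy=-4->D; (3,6):dx=+6,dy=-11->D
  (3,7):dx=+3,dy=-6->D; (3,8):dx=-5,dy=+3->D; (4,5):dx=+3,dy=-2->D; (4,6):dx=+5,dy=-9->D
  (4,7):dx=+2,dy=-4->D; (4,8):dx=-6,dy=+5->D; (5,6):dx=+2,dy=-7->D; (5,7):dx=-1,dy=-2->C
  (5,8):dx=-9,dy=+7->D; (6,7):dx=-3,dy=+5->D; (6,8):dx=-11,dy=+14->D; (7,8):dx=-8,dy=+9->D
Step 2: C = 3, D = 25, total pairs = 28.
Step 3: tau = (C - D)/(n(n-1)/2) = (3 - 25)/28 = -0.785714.
Step 4: Exact two-sided p-value (enumerate n! = 40320 permutations of y under H0): p = 0.005506.
Step 5: alpha = 0.05. reject H0.

tau_b = -0.7857 (C=3, D=25), p = 0.005506, reject H0.


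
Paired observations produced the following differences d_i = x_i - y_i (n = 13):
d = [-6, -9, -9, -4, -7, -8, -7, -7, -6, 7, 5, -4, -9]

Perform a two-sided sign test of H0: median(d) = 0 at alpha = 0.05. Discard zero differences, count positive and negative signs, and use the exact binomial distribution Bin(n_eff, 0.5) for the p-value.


Step 1: Discard zero differences. Original n = 13; n_eff = number of nonzero differences = 13.
Nonzero differences (with sign): -6, -9, -9, -4, -7, -8, -7, -7, -6, +7, +5, -4, -9
Step 2: Count signs: positive = 2, negative = 11.
Step 3: Under H0: P(positive) = 0.5, so the number of positives S ~ Bin(13, 0.5).
Step 4: Two-sided exact p-value = sum of Bin(13,0.5) probabilities at or below the observed probability = 0.022461.
Step 5: alpha = 0.05. reject H0.

n_eff = 13, pos = 2, neg = 11, p = 0.022461, reject H0.


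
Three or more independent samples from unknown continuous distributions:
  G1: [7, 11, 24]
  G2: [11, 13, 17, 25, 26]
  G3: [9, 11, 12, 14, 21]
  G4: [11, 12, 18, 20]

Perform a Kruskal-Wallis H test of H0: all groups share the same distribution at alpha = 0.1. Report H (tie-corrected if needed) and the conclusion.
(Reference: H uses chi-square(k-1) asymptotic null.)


Step 1: Combine all N = 17 observations and assign midranks.
sorted (value, group, rank): (7,G1,1), (9,G3,2), (11,G1,4.5), (11,G2,4.5), (11,G3,4.5), (11,G4,4.5), (12,G3,7.5), (12,G4,7.5), (13,G2,9), (14,G3,10), (17,G2,11), (18,G4,12), (20,G4,13), (21,G3,14), (24,G1,15), (25,G2,16), (26,G2,17)
Step 2: Sum ranks within each group.
R_1 = 20.5 (n_1 = 3)
R_2 = 57.5 (n_2 = 5)
R_3 = 38 (n_3 = 5)
R_4 = 37 (n_4 = 4)
Step 3: H = 12/(N(N+1)) * sum(R_i^2/n_i) - 3(N+1)
     = 12/(17*18) * (20.5^2/3 + 57.5^2/5 + 38^2/5 + 37^2/4) - 3*18
     = 0.039216 * 1432.38 - 54
     = 2.171895.
Step 4: Ties present; correction factor C = 1 - 66/(17^3 - 17) = 0.986520. Corrected H = 2.171895 / 0.986520 = 2.201573.
Step 5: Under H0, H ~ chi^2(3); p-value = 0.531639.
Step 6: alpha = 0.1. fail to reject H0.

H = 2.2016, df = 3, p = 0.531639, fail to reject H0.


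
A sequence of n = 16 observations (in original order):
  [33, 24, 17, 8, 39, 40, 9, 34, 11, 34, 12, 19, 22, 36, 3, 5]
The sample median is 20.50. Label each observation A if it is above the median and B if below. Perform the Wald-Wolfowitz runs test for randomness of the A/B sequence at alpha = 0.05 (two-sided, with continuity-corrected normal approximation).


Step 1: Compute median = 20.50; label A = above, B = below.
Labels in order: AABBAABABABBAABB  (n_A = 8, n_B = 8)
Step 2: Count runs R = 10.
Step 3: Under H0 (random ordering), E[R] = 2*n_A*n_B/(n_A+n_B) + 1 = 2*8*8/16 + 1 = 9.0000.
        Var[R] = 2*n_A*n_B*(2*n_A*n_B - n_A - n_B) / ((n_A+n_B)^2 * (n_A+n_B-1)) = 14336/3840 = 3.7333.
        SD[R] = 1.9322.
Step 4: Continuity-corrected z = (R - 0.5 - E[R]) / SD[R] = (10 - 0.5 - 9.0000) / 1.9322 = 0.2588.
Step 5: Two-sided p-value via normal approximation = 2*(1 - Phi(|z|)) = 0.795809.
Step 6: alpha = 0.05. fail to reject H0.

R = 10, z = 0.2588, p = 0.795809, fail to reject H0.


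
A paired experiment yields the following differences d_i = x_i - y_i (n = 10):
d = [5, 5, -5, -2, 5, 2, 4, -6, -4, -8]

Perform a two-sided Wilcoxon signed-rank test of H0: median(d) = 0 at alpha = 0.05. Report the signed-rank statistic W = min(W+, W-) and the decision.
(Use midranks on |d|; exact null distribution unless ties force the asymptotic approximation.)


Step 1: Drop any zero differences (none here) and take |d_i|.
|d| = [5, 5, 5, 2, 5, 2, 4, 6, 4, 8]
Step 2: Midrank |d_i| (ties get averaged ranks).
ranks: |5|->6.5, |5|->6.5, |5|->6.5, |2|->1.5, |5|->6.5, |2|->1.5, |4|->3.5, |6|->9, |4|->3.5, |8|->10
Step 3: Attach original signs; sum ranks with positive sign and with negative sign.
W+ = 6.5 + 6.5 + 6.5 + 1.5 + 3.5 = 24.5
W- = 6.5 + 1.5 + 9 + 3.5 + 10 = 30.5
(Check: W+ + W- = 55 should equal n(n+1)/2 = 55.)
Step 4: Test statistic W = min(W+, W-) = 24.5.
Step 5: Ties in |d|, so use the tie-corrected normal approximation.
        E[W] = n(n+1)/4 = 10*11/4 = 27.5.
        Tie groups: |d|=2 (t=2), |d|=4 (t=2), |d|=5 (t=4); sum(t^3 - t) = 72.
        Var[W] = n(n+1)(2n+1)/24 - sum(t^3-t)/48 = 2310/24 - 72/48 = 94.75.
        z = (W - E[W]) / sqrt(Var[W]) = (24.5 - 27.5) / 9.7340 = -0.3082.
        Two-sided p = 2*Phi(z) = 0.757931.
Step 6: alpha = 0.05. fail to reject H0.

W+ = 24.5, W- = 30.5, W = min = 24.5, p = 0.757931, fail to reject H0.


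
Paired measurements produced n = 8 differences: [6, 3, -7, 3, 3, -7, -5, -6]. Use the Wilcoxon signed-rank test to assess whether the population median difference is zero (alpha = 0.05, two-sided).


Step 1: Drop any zero differences (none here) and take |d_i|.
|d| = [6, 3, 7, 3, 3, 7, 5, 6]
Step 2: Midrank |d_i| (ties get averaged ranks).
ranks: |6|->5.5, |3|->2, |7|->7.5, |3|->2, |3|->2, |7|->7.5, |5|->4, |6|->5.5
Step 3: Attach original signs; sum ranks with positive sign and with negative sign.
W+ = 5.5 + 2 + 2 + 2 = 11.5
W- = 7.5 + 7.5 + 4 + 5.5 = 24.5
(Check: W+ + W- = 36 should equal n(n+1)/2 = 36.)
Step 4: Test statistic W = min(W+, W-) = 11.5.
Step 5: Ties in |d|, so use the tie-corrected normal approximation.
        E[W] = n(n+1)/4 = 8*9/4 = 18.
        Tie groups: |d|=3 (t=3), |d|=6 (t=2), |d|=7 (t=2); sum(t^3 - t) = 36.
        Var[W] = n(n+1)(2n+1)/24 - sum(t^3-t)/48 = 1224/24 - 36/48 = 50.25.
        z = (W - E[W]) / sqrt(Var[W]) = (11.5 - 18) / 7.0887 = -0.9169.
        Two-sided p = 2*Phi(z) = 0.359169.
Step 6: alpha = 0.05. fail to reject H0.

W+ = 11.5, W- = 24.5, W = min = 11.5, p = 0.359169, fail to reject H0.


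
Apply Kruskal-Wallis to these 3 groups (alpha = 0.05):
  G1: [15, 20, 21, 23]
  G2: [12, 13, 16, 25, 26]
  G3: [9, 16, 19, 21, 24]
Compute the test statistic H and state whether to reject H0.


Step 1: Combine all N = 14 observations and assign midranks.
sorted (value, group, rank): (9,G3,1), (12,G2,2), (13,G2,3), (15,G1,4), (16,G2,5.5), (16,G3,5.5), (19,G3,7), (20,G1,8), (21,G1,9.5), (21,G3,9.5), (23,G1,11), (24,G3,12), (25,G2,13), (26,G2,14)
Step 2: Sum ranks within each group.
R_1 = 32.5 (n_1 = 4)
R_2 = 37.5 (n_2 = 5)
R_3 = 35 (n_3 = 5)
Step 3: H = 12/(N(N+1)) * sum(R_i^2/n_i) - 3(N+1)
     = 12/(14*15) * (32.5^2/4 + 37.5^2/5 + 35^2/5) - 3*15
     = 0.057143 * 790.312 - 45
     = 0.160714.
Step 4: Ties present; correction factor C = 1 - 12/(14^3 - 14) = 0.995604. Corrected H = 0.160714 / 0.995604 = 0.161424.
Step 5: Under H0, H ~ chi^2(2); p-value = 0.922459.
Step 6: alpha = 0.05. fail to reject H0.

H = 0.1614, df = 2, p = 0.922459, fail to reject H0.


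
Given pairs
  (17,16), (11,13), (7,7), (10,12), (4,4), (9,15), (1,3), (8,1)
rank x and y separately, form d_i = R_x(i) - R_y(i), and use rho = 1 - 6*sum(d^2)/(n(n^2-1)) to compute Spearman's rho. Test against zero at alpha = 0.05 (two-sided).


Step 1: Rank x and y separately (midranks; no ties here).
rank(x): 17->8, 11->7, 7->3, 10->6, 4->2, 9->5, 1->1, 8->4
rank(y): 16->8, 13->6, 7->4, 12->5, 4->3, 15->7, 3->2, 1->1
Step 2: d_i = R_x(i) - R_y(i); compute d_i^2.
  (8-8)^2=0, (7-6)^2=1, (3-4)^2=1, (6-5)^2=1, (2-3)^2=1, (5-7)^2=4, (1-2)^2=1, (4-1)^2=9
sum(d^2) = 18.
Step 3: rho = 1 - 6*18 / (8*(8^2 - 1)) = 1 - 108/504 = 0.785714.
Step 4: Under H0, t = rho * sqrt((n-2)/(1-rho^2)) = 3.1113 ~ t(6).
Step 5: Two-sided p-value from the t-distribution with 6 df = 0.020815.
Step 6: alpha = 0.05. reject H0.

rho = 0.7857, p = 0.020815, reject H0 at alpha = 0.05.


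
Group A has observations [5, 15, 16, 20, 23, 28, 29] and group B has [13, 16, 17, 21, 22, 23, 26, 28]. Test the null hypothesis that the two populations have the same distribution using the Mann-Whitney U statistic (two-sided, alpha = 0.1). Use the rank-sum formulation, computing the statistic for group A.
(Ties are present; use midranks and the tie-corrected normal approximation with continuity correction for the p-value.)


Step 1: Combine and sort all 15 observations; assign midranks.
sorted (value, group): (5,X), (13,Y), (15,X), (16,X), (16,Y), (17,Y), (20,X), (21,Y), (22,Y), (23,X), (23,Y), (26,Y), (28,X), (28,Y), (29,X)
ranks: 5->1, 13->2, 15->3, 16->4.5, 16->4.5, 17->6, 20->7, 21->8, 22->9, 23->10.5, 23->10.5, 26->12, 28->13.5, 28->13.5, 29->15
Step 2: Rank sum for X: R1 = 1 + 3 + 4.5 + 7 + 10.5 + 13.5 + 15 = 54.5.
Step 3: U_X = R1 - n1(n1+1)/2 = 54.5 - 7*8/2 = 54.5 - 28 = 26.5.
       U_Y = n1*n2 - U_X = 56 - 26.5 = 29.5.
Step 4: Ties are present, so use the tie-corrected normal approximation (with continuity correction) for the p-value.
Step 5: p-value = 0.907622; compare to alpha = 0.1. fail to reject H0.

U_X = 26.5, p = 0.907622, fail to reject H0 at alpha = 0.1.


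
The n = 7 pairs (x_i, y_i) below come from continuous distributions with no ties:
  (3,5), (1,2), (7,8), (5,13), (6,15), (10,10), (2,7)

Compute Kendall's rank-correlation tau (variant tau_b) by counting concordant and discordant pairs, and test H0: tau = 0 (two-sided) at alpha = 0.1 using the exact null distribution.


Step 1: Enumerate the 21 unordered pairs (i,j) with i<j and classify each by sign(x_j-x_i) * sign(y_j-y_i).
  (1,2):dx=-2,dy=-3->C; (1,3):dx=+4,dy=+3->C; (1,4):dx=+2,dy=+8->C; (1,5):dx=+3,dy=+10->C
  (1,6):dx=+7,dy=+5->C; (1,7):dx=-1,dy=+2->D; (2,3):dx=+6,dy=+6->C; (2,4):dx=+4,dy=+11->C
  (2,5):dx=+5,dy=+13->C; (2,6):dx=+9,dy=+8->C; (2,7):dx=+1,dy=+5->C; (3,4):dx=-2,dy=+5->D
  (3,5):dx=-1,dy=+7->D; (3,6):dx=+3,dy=+2->C; (3,7):dx=-5,dy=-1->C; (4,5):dx=+1,dy=+2->C
  (4,6):dx=+5,dy=-3->D; (4,7):dx=-3,dy=-6->C; (5,6):dx=+4,dy=-5->D; (5,7):dx=-4,dy=-8->C
  (6,7):dx=-8,dy=-3->C
Step 2: C = 16, D = 5, total pairs = 21.
Step 3: tau = (C - D)/(n(n-1)/2) = (16 - 5)/21 = 0.523810.
Step 4: Exact two-sided p-value (enumerate n! = 5040 permutations of y under H0): p = 0.136111.
Step 5: alpha = 0.1. fail to reject H0.

tau_b = 0.5238 (C=16, D=5), p = 0.136111, fail to reject H0.


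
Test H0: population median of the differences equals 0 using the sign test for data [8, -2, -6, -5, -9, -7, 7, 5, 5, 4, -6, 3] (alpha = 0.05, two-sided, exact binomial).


Step 1: Discard zero differences. Original n = 12; n_eff = number of nonzero differences = 12.
Nonzero differences (with sign): +8, -2, -6, -5, -9, -7, +7, +5, +5, +4, -6, +3
Step 2: Count signs: positive = 6, negative = 6.
Step 3: Under H0: P(positive) = 0.5, so the number of positives S ~ Bin(12, 0.5).
Step 4: Two-sided exact p-value = sum of Bin(12,0.5) probabilities at or below the observed probability = 1.000000.
Step 5: alpha = 0.05. fail to reject H0.

n_eff = 12, pos = 6, neg = 6, p = 1.000000, fail to reject H0.


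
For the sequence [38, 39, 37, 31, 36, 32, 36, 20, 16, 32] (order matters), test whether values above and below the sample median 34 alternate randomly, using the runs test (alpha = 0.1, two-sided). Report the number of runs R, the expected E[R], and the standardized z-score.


Step 1: Compute median = 34; label A = above, B = below.
Labels in order: AAABABABBB  (n_A = 5, n_B = 5)
Step 2: Count runs R = 6.
Step 3: Under H0 (random ordering), E[R] = 2*n_A*n_B/(n_A+n_B) + 1 = 2*5*5/10 + 1 = 6.0000.
        Var[R] = 2*n_A*n_B*(2*n_A*n_B - n_A - n_B) / ((n_A+n_B)^2 * (n_A+n_B-1)) = 2000/900 = 2.2222.
        SD[R] = 1.4907.
Step 4: R = E[R], so z = 0 with no continuity correction.
Step 5: Two-sided p-value via normal approximation = 2*(1 - Phi(|z|)) = 1.000000.
Step 6: alpha = 0.1. fail to reject H0.

R = 6, z = 0.0000, p = 1.000000, fail to reject H0.


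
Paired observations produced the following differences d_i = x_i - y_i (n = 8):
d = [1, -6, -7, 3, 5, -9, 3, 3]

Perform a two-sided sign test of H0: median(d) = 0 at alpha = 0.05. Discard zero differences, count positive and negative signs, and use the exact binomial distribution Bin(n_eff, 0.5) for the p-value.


Step 1: Discard zero differences. Original n = 8; n_eff = number of nonzero differences = 8.
Nonzero differences (with sign): +1, -6, -7, +3, +5, -9, +3, +3
Step 2: Count signs: positive = 5, negative = 3.
Step 3: Under H0: P(positive) = 0.5, so the number of positives S ~ Bin(8, 0.5).
Step 4: Two-sided exact p-value = sum of Bin(8,0.5) probabilities at or below the observed probability = 0.726562.
Step 5: alpha = 0.05. fail to reject H0.

n_eff = 8, pos = 5, neg = 3, p = 0.726562, fail to reject H0.


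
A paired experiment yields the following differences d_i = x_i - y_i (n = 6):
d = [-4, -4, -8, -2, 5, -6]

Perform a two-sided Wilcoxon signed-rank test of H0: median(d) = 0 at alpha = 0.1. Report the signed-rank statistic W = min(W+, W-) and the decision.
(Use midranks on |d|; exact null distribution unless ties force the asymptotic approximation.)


Step 1: Drop any zero differences (none here) and take |d_i|.
|d| = [4, 4, 8, 2, 5, 6]
Step 2: Midrank |d_i| (ties get averaged ranks).
ranks: |4|->2.5, |4|->2.5, |8|->6, |2|->1, |5|->4, |6|->5
Step 3: Attach original signs; sum ranks with positive sign and with negative sign.
W+ = 4 = 4
W- = 2.5 + 2.5 + 6 + 1 + 5 = 17
(Check: W+ + W- = 21 should equal n(n+1)/2 = 21.)
Step 4: Test statistic W = min(W+, W-) = 4.
Step 5: Ties in |d|, so use the tie-corrected normal approximation.
        E[W] = n(n+1)/4 = 6*7/4 = 10.5.
        Tie groups: |d|=4 (t=2); sum(t^3 - t) = 6.
        Var[W] = n(n+1)(2n+1)/24 - sum(t^3-t)/48 = 546/24 - 6/48 = 22.625.
        z = (W - E[W]) / sqrt(Var[W]) = (4 - 10.5) / 4.7566 = -1.3665.
        Two-sided p = 2*Phi(z) = 0.171773.
Step 6: alpha = 0.1. fail to reject H0.

W+ = 4, W- = 17, W = min = 4, p = 0.171773, fail to reject H0.


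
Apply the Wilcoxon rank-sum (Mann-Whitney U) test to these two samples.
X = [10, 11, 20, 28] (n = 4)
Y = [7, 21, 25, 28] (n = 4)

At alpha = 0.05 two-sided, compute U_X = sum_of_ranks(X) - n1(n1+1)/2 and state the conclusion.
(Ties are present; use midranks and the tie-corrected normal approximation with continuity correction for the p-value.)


Step 1: Combine and sort all 8 observations; assign midranks.
sorted (value, group): (7,Y), (10,X), (11,X), (20,X), (21,Y), (25,Y), (28,X), (28,Y)
ranks: 7->1, 10->2, 11->3, 20->4, 21->5, 25->6, 28->7.5, 28->7.5
Step 2: Rank sum for X: R1 = 2 + 3 + 4 + 7.5 = 16.5.
Step 3: U_X = R1 - n1(n1+1)/2 = 16.5 - 4*5/2 = 16.5 - 10 = 6.5.
       U_Y = n1*n2 - U_X = 16 - 6.5 = 9.5.
Step 4: Ties are present, so use the tie-corrected normal approximation (with continuity correction) for the p-value.
Step 5: p-value = 0.771503; compare to alpha = 0.05. fail to reject H0.

U_X = 6.5, p = 0.771503, fail to reject H0 at alpha = 0.05.


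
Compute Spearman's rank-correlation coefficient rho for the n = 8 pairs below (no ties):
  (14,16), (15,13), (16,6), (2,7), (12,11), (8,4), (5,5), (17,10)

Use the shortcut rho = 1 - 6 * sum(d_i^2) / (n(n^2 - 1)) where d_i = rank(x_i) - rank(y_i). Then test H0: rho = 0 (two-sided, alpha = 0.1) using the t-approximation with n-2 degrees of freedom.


Step 1: Rank x and y separately (midranks; no ties here).
rank(x): 14->5, 15->6, 16->7, 2->1, 12->4, 8->3, 5->2, 17->8
rank(y): 16->8, 13->7, 6->3, 7->4, 11->6, 4->1, 5->2, 10->5
Step 2: d_i = R_x(i) - R_y(i); compute d_i^2.
  (5-8)^2=9, (6-7)^2=1, (7-3)^2=16, (1-4)^2=9, (4-6)^2=4, (3-1)^2=4, (2-2)^2=0, (8-5)^2=9
sum(d^2) = 52.
Step 3: rho = 1 - 6*52 / (8*(8^2 - 1)) = 1 - 312/504 = 0.380952.
Step 4: Under H0, t = rho * sqrt((n-2)/(1-rho^2)) = 1.0092 ~ t(6).
Step 5: Two-sided p-value from the t-distribution with 6 df = 0.351813.
Step 6: alpha = 0.1. fail to reject H0.

rho = 0.3810, p = 0.351813, fail to reject H0 at alpha = 0.1.


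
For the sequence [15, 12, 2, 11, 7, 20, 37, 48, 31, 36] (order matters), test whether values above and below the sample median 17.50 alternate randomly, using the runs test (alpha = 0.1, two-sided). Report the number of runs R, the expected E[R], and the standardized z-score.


Step 1: Compute median = 17.50; label A = above, B = below.
Labels in order: BBBBBAAAAA  (n_A = 5, n_B = 5)
Step 2: Count runs R = 2.
Step 3: Under H0 (random ordering), E[R] = 2*n_A*n_B/(n_A+n_B) + 1 = 2*5*5/10 + 1 = 6.0000.
        Var[R] = 2*n_A*n_B*(2*n_A*n_B - n_A - n_B) / ((n_A+n_B)^2 * (n_A+n_B-1)) = 2000/900 = 2.2222.
        SD[R] = 1.4907.
Step 4: Continuity-corrected z = (R + 0.5 - E[R]) / SD[R] = (2 + 0.5 - 6.0000) / 1.4907 = -2.3479.
Step 5: Two-sided p-value via normal approximation = 2*(1 - Phi(|z|)) = 0.018881.
Step 6: alpha = 0.1. reject H0.

R = 2, z = -2.3479, p = 0.018881, reject H0.


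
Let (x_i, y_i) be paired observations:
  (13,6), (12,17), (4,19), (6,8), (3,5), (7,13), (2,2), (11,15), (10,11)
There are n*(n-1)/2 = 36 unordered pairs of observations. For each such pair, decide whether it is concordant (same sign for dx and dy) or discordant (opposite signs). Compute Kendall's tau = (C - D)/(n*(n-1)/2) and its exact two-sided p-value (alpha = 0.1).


Step 1: Enumerate the 36 unordered pairs (i,j) with i<j and classify each by sign(x_j-x_i) * sign(y_j-y_i).
  (1,2):dx=-1,dy=+11->D; (1,3):dx=-9,dy=+13->D; (1,4):dx=-7,dy=+2->D; (1,5):dx=-10,dy=-1->C
  (1,6):dx=-6,dy=+7->D; (1,7):dx=-11,dy=-4->C; (1,8):dx=-2,dy=+9->D; (1,9):dx=-3,dy=+5->D
  (2,3):dx=-8,dy=+2->D; (2,4):dx=-6,dy=-9->C; (2,5):dx=-9,dy=-12->C; (2,6):dx=-5,dy=-4->C
  (2,7):dx=-10,dy=-15->C; (2,8):dx=-1,dy=-2->C; (2,9):dx=-2,dy=-6->C; (3,4):dx=+2,dy=-11->D
  (3,5):dx=-1,dy=-14->C; (3,6):dx=+3,dy=-6->D; (3,7):dx=-2,dy=-17->C; (3,8):dx=+7,dy=-4->D
  (3,9):dx=+6,dy=-8->D; (4,5):dx=-3,dy=-3->C; (4,6):dx=+1,dy=+5->C; (4,7):dx=-4,dy=-6->C
  (4,8):dx=+5,dy=+7->C; (4,9):dx=+4,dy=+3->C; (5,6):dx=+4,dy=+8->C; (5,7):dx=-1,dy=-3->C
  (5,8):dx=+8,dy=+10->C; (5,9):dx=+7,dy=+6->C; (6,7):dx=-5,dy=-11->C; (6,8):dx=+4,dy=+2->C
  (6,9):dx=+3,dy=-2->D; (7,8):dx=+9,dy=+13->C; (7,9):dx=+8,dy=+9->C; (8,9):dx=-1,dy=-4->C
Step 2: C = 24, D = 12, total pairs = 36.
Step 3: tau = (C - D)/(n(n-1)/2) = (24 - 12)/36 = 0.333333.
Step 4: Exact two-sided p-value (enumerate n! = 362880 permutations of y under H0): p = 0.259518.
Step 5: alpha = 0.1. fail to reject H0.

tau_b = 0.3333 (C=24, D=12), p = 0.259518, fail to reject H0.


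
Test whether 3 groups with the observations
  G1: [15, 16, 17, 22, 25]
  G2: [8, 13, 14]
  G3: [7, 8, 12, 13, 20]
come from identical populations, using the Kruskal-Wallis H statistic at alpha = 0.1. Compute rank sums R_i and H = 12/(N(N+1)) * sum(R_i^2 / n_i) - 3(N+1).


Step 1: Combine all N = 13 observations and assign midranks.
sorted (value, group, rank): (7,G3,1), (8,G2,2.5), (8,G3,2.5), (12,G3,4), (13,G2,5.5), (13,G3,5.5), (14,G2,7), (15,G1,8), (16,G1,9), (17,G1,10), (20,G3,11), (22,G1,12), (25,G1,13)
Step 2: Sum ranks within each group.
R_1 = 52 (n_1 = 5)
R_2 = 15 (n_2 = 3)
R_3 = 24 (n_3 = 5)
Step 3: H = 12/(N(N+1)) * sum(R_i^2/n_i) - 3(N+1)
     = 12/(13*14) * (52^2/5 + 15^2/3 + 24^2/5) - 3*14
     = 0.065934 * 731 - 42
     = 6.197802.
Step 4: Ties present; correction factor C = 1 - 12/(13^3 - 13) = 0.994505. Corrected H = 6.197802 / 0.994505 = 6.232044.
Step 5: Under H0, H ~ chi^2(2); p-value = 0.044333.
Step 6: alpha = 0.1. reject H0.

H = 6.2320, df = 2, p = 0.044333, reject H0.


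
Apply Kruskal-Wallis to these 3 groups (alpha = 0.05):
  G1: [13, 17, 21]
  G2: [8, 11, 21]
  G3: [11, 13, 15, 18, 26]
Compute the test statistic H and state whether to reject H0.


Step 1: Combine all N = 11 observations and assign midranks.
sorted (value, group, rank): (8,G2,1), (11,G2,2.5), (11,G3,2.5), (13,G1,4.5), (13,G3,4.5), (15,G3,6), (17,G1,7), (18,G3,8), (21,G1,9.5), (21,G2,9.5), (26,G3,11)
Step 2: Sum ranks within each group.
R_1 = 21 (n_1 = 3)
R_2 = 13 (n_2 = 3)
R_3 = 32 (n_3 = 5)
Step 3: H = 12/(N(N+1)) * sum(R_i^2/n_i) - 3(N+1)
     = 12/(11*12) * (21^2/3 + 13^2/3 + 32^2/5) - 3*12
     = 0.090909 * 408.133 - 36
     = 1.103030.
Step 4: Ties present; correction factor C = 1 - 18/(11^3 - 11) = 0.986364. Corrected H = 1.103030 / 0.986364 = 1.118280.
Step 5: Under H0, H ~ chi^2(2); p-value = 0.571701.
Step 6: alpha = 0.05. fail to reject H0.

H = 1.1183, df = 2, p = 0.571701, fail to reject H0.


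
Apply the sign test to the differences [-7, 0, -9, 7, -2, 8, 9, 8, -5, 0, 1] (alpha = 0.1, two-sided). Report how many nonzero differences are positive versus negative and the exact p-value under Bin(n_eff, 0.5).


Step 1: Discard zero differences. Original n = 11; n_eff = number of nonzero differences = 9.
Nonzero differences (with sign): -7, -9, +7, -2, +8, +9, +8, -5, +1
Step 2: Count signs: positive = 5, negative = 4.
Step 3: Under H0: P(positive) = 0.5, so the number of positives S ~ Bin(9, 0.5).
Step 4: Two-sided exact p-value = sum of Bin(9,0.5) probabilities at or below the observed probability = 1.000000.
Step 5: alpha = 0.1. fail to reject H0.

n_eff = 9, pos = 5, neg = 4, p = 1.000000, fail to reject H0.


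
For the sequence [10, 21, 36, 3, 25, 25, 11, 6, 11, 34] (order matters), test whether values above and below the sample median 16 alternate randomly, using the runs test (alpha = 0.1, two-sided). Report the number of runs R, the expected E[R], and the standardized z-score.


Step 1: Compute median = 16; label A = above, B = below.
Labels in order: BAABAABBBA  (n_A = 5, n_B = 5)
Step 2: Count runs R = 6.
Step 3: Under H0 (random ordering), E[R] = 2*n_A*n_B/(n_A+n_B) + 1 = 2*5*5/10 + 1 = 6.0000.
        Var[R] = 2*n_A*n_B*(2*n_A*n_B - n_A - n_B) / ((n_A+n_B)^2 * (n_A+n_B-1)) = 2000/900 = 2.2222.
        SD[R] = 1.4907.
Step 4: R = E[R], so z = 0 with no continuity correction.
Step 5: Two-sided p-value via normal approximation = 2*(1 - Phi(|z|)) = 1.000000.
Step 6: alpha = 0.1. fail to reject H0.

R = 6, z = 0.0000, p = 1.000000, fail to reject H0.


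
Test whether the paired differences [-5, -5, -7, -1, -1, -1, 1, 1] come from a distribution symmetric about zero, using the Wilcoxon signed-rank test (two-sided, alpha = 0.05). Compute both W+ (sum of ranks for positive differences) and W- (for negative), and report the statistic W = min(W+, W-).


Step 1: Drop any zero differences (none here) and take |d_i|.
|d| = [5, 5, 7, 1, 1, 1, 1, 1]
Step 2: Midrank |d_i| (ties get averaged ranks).
ranks: |5|->6.5, |5|->6.5, |7|->8, |1|->3, |1|->3, |1|->3, |1|->3, |1|->3
Step 3: Attach original signs; sum ranks with positive sign and with negative sign.
W+ = 3 + 3 = 6
W- = 6.5 + 6.5 + 8 + 3 + 3 + 3 = 30
(Check: W+ + W- = 36 should equal n(n+1)/2 = 36.)
Step 4: Test statistic W = min(W+, W-) = 6.
Step 5: Ties in |d|, so use the tie-corrected normal approximation.
        E[W] = n(n+1)/4 = 8*9/4 = 18.
        Tie groups: |d|=1 (t=5), |d|=5 (t=2); sum(t^3 - t) = 126.
        Var[W] = n(n+1)(2n+1)/24 - sum(t^3-t)/48 = 1224/24 - 126/48 = 48.375.
        z = (W - E[W]) / sqrt(Var[W]) = (6 - 18) / 6.9552 = -1.7253.
        Two-sided p = 2*Phi(z) = 0.084469.
Step 6: alpha = 0.05. fail to reject H0.

W+ = 6, W- = 30, W = min = 6, p = 0.084469, fail to reject H0.


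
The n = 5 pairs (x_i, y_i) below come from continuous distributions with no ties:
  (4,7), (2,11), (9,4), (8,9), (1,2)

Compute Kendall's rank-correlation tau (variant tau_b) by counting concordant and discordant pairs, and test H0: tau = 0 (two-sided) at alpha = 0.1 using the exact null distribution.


Step 1: Enumerate the 10 unordered pairs (i,j) with i<j and classify each by sign(x_j-x_i) * sign(y_j-y_i).
  (1,2):dx=-2,dy=+4->D; (1,3):dx=+5,dy=-3->D; (1,4):dx=+4,dy=+2->C; (1,5):dx=-3,dy=-5->C
  (2,3):dx=+7,dy=-7->D; (2,4):dx=+6,dy=-2->D; (2,5):dx=-1,dy=-9->C; (3,4):dx=-1,dy=+5->D
  (3,5):dx=-8,dy=-2->C; (4,5):dx=-7,dy=-7->C
Step 2: C = 5, D = 5, total pairs = 10.
Step 3: tau = (C - D)/(n(n-1)/2) = (5 - 5)/10 = 0.000000.
Step 4: Exact two-sided p-value (enumerate n! = 120 permutations of y under H0): p = 1.000000.
Step 5: alpha = 0.1. fail to reject H0.

tau_b = 0.0000 (C=5, D=5), p = 1.000000, fail to reject H0.


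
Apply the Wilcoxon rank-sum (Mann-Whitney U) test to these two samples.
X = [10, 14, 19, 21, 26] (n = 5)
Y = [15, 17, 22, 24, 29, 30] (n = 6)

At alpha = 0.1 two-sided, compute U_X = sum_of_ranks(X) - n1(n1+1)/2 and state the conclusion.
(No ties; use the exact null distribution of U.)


Step 1: Combine and sort all 11 observations; assign midranks.
sorted (value, group): (10,X), (14,X), (15,Y), (17,Y), (19,X), (21,X), (22,Y), (24,Y), (26,X), (29,Y), (30,Y)
ranks: 10->1, 14->2, 15->3, 17->4, 19->5, 21->6, 22->7, 24->8, 26->9, 29->10, 30->11
Step 2: Rank sum for X: R1 = 1 + 2 + 5 + 6 + 9 = 23.
Step 3: U_X = R1 - n1(n1+1)/2 = 23 - 5*6/2 = 23 - 15 = 8.
       U_Y = n1*n2 - U_X = 30 - 8 = 22.
Step 4: No ties, so the exact null distribution of U (based on enumerating the C(11,5) = 462 equally likely rank assignments) gives the two-sided p-value.
Step 5: p-value = 0.246753; compare to alpha = 0.1. fail to reject H0.

U_X = 8, p = 0.246753, fail to reject H0 at alpha = 0.1.


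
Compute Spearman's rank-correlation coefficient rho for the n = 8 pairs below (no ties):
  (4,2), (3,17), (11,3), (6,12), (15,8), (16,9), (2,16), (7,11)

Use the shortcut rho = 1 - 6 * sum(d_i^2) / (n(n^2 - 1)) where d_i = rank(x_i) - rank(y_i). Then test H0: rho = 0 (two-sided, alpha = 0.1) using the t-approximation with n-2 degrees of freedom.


Step 1: Rank x and y separately (midranks; no ties here).
rank(x): 4->3, 3->2, 11->6, 6->4, 15->7, 16->8, 2->1, 7->5
rank(y): 2->1, 17->8, 3->2, 12->6, 8->3, 9->4, 16->7, 11->5
Step 2: d_i = R_x(i) - R_y(i); compute d_i^2.
  (3-1)^2=4, (2-8)^2=36, (6-2)^2=16, (4-6)^2=4, (7-3)^2=16, (8-4)^2=16, (1-7)^2=36, (5-5)^2=0
sum(d^2) = 128.
Step 3: rho = 1 - 6*128 / (8*(8^2 - 1)) = 1 - 768/504 = -0.523810.
Step 4: Under H0, t = rho * sqrt((n-2)/(1-rho^2)) = -1.5062 ~ t(6).
Step 5: Two-sided p-value from the t-distribution with 6 df = 0.182721.
Step 6: alpha = 0.1. fail to reject H0.

rho = -0.5238, p = 0.182721, fail to reject H0 at alpha = 0.1.


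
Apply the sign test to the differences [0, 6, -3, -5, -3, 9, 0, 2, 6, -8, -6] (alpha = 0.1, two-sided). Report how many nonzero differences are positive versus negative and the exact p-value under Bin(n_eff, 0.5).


Step 1: Discard zero differences. Original n = 11; n_eff = number of nonzero differences = 9.
Nonzero differences (with sign): +6, -3, -5, -3, +9, +2, +6, -8, -6
Step 2: Count signs: positive = 4, negative = 5.
Step 3: Under H0: P(positive) = 0.5, so the number of positives S ~ Bin(9, 0.5).
Step 4: Two-sided exact p-value = sum of Bin(9,0.5) probabilities at or below the observed probability = 1.000000.
Step 5: alpha = 0.1. fail to reject H0.

n_eff = 9, pos = 4, neg = 5, p = 1.000000, fail to reject H0.


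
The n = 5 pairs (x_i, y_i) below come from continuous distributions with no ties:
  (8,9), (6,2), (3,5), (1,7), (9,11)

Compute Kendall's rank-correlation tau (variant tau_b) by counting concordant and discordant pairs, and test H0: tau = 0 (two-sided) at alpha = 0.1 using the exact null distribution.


Step 1: Enumerate the 10 unordered pairs (i,j) with i<j and classify each by sign(x_j-x_i) * sign(y_j-y_i).
  (1,2):dx=-2,dy=-7->C; (1,3):dx=-5,dy=-4->C; (1,4):dx=-7,dy=-2->C; (1,5):dx=+1,dy=+2->C
  (2,3):dx=-3,dy=+3->D; (2,4):dx=-5,dy=+5->D; (2,5):dx=+3,dy=+9->C; (3,4):dx=-2,dy=+2->D
  (3,5):dx=+6,dy=+6->C; (4,5):dx=+8,dy=+4->C
Step 2: C = 7, D = 3, total pairs = 10.
Step 3: tau = (C - D)/(n(n-1)/2) = (7 - 3)/10 = 0.400000.
Step 4: Exact two-sided p-value (enumerate n! = 120 permutations of y under H0): p = 0.483333.
Step 5: alpha = 0.1. fail to reject H0.

tau_b = 0.4000 (C=7, D=3), p = 0.483333, fail to reject H0.


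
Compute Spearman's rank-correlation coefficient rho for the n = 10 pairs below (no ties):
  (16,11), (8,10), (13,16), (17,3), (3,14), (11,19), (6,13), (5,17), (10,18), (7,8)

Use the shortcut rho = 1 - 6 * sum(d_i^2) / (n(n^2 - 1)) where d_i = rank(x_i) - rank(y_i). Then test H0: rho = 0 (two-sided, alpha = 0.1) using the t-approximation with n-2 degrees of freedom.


Step 1: Rank x and y separately (midranks; no ties here).
rank(x): 16->9, 8->5, 13->8, 17->10, 3->1, 11->7, 6->3, 5->2, 10->6, 7->4
rank(y): 11->4, 10->3, 16->7, 3->1, 14->6, 19->10, 13->5, 17->8, 18->9, 8->2
Step 2: d_i = R_x(i) - R_y(i); compute d_i^2.
  (9-4)^2=25, (5-3)^2=4, (8-7)^2=1, (10-1)^2=81, (1-6)^2=25, (7-10)^2=9, (3-5)^2=4, (2-8)^2=36, (6-9)^2=9, (4-2)^2=4
sum(d^2) = 198.
Step 3: rho = 1 - 6*198 / (10*(10^2 - 1)) = 1 - 1188/990 = -0.200000.
Step 4: Under H0, t = rho * sqrt((n-2)/(1-rho^2)) = -0.5774 ~ t(8).
Step 5: Two-sided p-value from the t-distribution with 8 df = 0.579584.
Step 6: alpha = 0.1. fail to reject H0.

rho = -0.2000, p = 0.579584, fail to reject H0 at alpha = 0.1.


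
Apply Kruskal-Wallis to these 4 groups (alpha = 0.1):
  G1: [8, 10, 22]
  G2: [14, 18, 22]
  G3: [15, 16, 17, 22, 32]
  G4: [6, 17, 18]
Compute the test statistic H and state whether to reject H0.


Step 1: Combine all N = 14 observations and assign midranks.
sorted (value, group, rank): (6,G4,1), (8,G1,2), (10,G1,3), (14,G2,4), (15,G3,5), (16,G3,6), (17,G3,7.5), (17,G4,7.5), (18,G2,9.5), (18,G4,9.5), (22,G1,12), (22,G2,12), (22,G3,12), (32,G3,14)
Step 2: Sum ranks within each group.
R_1 = 17 (n_1 = 3)
R_2 = 25.5 (n_2 = 3)
R_3 = 44.5 (n_3 = 5)
R_4 = 18 (n_4 = 3)
Step 3: H = 12/(N(N+1)) * sum(R_i^2/n_i) - 3(N+1)
     = 12/(14*15) * (17^2/3 + 25.5^2/3 + 44.5^2/5 + 18^2/3) - 3*15
     = 0.057143 * 817.133 - 45
     = 1.693333.
Step 4: Ties present; correction factor C = 1 - 36/(14^3 - 14) = 0.986813. Corrected H = 1.693333 / 0.986813 = 1.715961.
Step 5: Under H0, H ~ chi^2(3); p-value = 0.633391.
Step 6: alpha = 0.1. fail to reject H0.

H = 1.7160, df = 3, p = 0.633391, fail to reject H0.


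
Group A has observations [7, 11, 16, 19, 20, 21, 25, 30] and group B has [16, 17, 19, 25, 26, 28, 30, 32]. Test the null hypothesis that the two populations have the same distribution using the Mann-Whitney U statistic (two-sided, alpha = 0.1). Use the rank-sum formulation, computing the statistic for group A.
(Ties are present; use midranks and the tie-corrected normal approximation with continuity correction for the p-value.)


Step 1: Combine and sort all 16 observations; assign midranks.
sorted (value, group): (7,X), (11,X), (16,X), (16,Y), (17,Y), (19,X), (19,Y), (20,X), (21,X), (25,X), (25,Y), (26,Y), (28,Y), (30,X), (30,Y), (32,Y)
ranks: 7->1, 11->2, 16->3.5, 16->3.5, 17->5, 19->6.5, 19->6.5, 20->8, 21->9, 25->10.5, 25->10.5, 26->12, 28->13, 30->14.5, 30->14.5, 32->16
Step 2: Rank sum for X: R1 = 1 + 2 + 3.5 + 6.5 + 8 + 9 + 10.5 + 14.5 = 55.
Step 3: U_X = R1 - n1(n1+1)/2 = 55 - 8*9/2 = 55 - 36 = 19.
       U_Y = n1*n2 - U_X = 64 - 19 = 45.
Step 4: Ties are present, so use the tie-corrected normal approximation (with continuity correction) for the p-value.
Step 5: p-value = 0.187959; compare to alpha = 0.1. fail to reject H0.

U_X = 19, p = 0.187959, fail to reject H0 at alpha = 0.1.


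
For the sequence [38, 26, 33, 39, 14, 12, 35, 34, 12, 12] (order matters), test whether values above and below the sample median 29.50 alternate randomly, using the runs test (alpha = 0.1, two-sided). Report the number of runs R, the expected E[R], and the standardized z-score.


Step 1: Compute median = 29.50; label A = above, B = below.
Labels in order: ABAABBAABB  (n_A = 5, n_B = 5)
Step 2: Count runs R = 6.
Step 3: Under H0 (random ordering), E[R] = 2*n_A*n_B/(n_A+n_B) + 1 = 2*5*5/10 + 1 = 6.0000.
        Var[R] = 2*n_A*n_B*(2*n_A*n_B - n_A - n_B) / ((n_A+n_B)^2 * (n_A+n_B-1)) = 2000/900 = 2.2222.
        SD[R] = 1.4907.
Step 4: R = E[R], so z = 0 with no continuity correction.
Step 5: Two-sided p-value via normal approximation = 2*(1 - Phi(|z|)) = 1.000000.
Step 6: alpha = 0.1. fail to reject H0.

R = 6, z = 0.0000, p = 1.000000, fail to reject H0.
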